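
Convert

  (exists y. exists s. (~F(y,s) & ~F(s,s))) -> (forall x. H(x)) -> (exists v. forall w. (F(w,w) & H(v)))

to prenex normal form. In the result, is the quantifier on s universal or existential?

universal

Rewrite implications/biconditionals: A → B as ¬A ∨ B.
  ~(exists y. exists s. (~F(y,s) & ~F(s,s))) | ~(forall x. H(x)) | (exists v. forall w. (F(w,w) & H(v)))
Drive negations inward (¬∀x A ≡ ∃x ¬A, ¬∃x A ≡ ∀x ¬A, De Morgan for ∧/∨):
  (forall y. forall s. (F(y,s) | F(s,s))) | (exists x. ~H(x)) | (exists v. forall w. (F(w,w) & H(v)))
Extract every quantifier outward, since the variables are now distinct and don't occur free across branches:
  forall y. forall s. exists x. exists v. forall w. (F(y,s) | F(s,s) | ~H(x) | F(w,w) & H(v))
The quantifier exists s sits under an odd number of negations (counting the antecedent side of each →), so it flips to forall s.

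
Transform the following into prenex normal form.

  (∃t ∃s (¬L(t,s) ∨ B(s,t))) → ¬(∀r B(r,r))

Eliminate → and ↔ using ¬ and ∨.
  ¬(∃t ∃s (¬L(t,s) ∨ B(s,t))) ∨ ¬(∀r B(r,r))
Move each ¬ inward, flipping quantifiers it crosses:
  (∀t ∀s (L(t,s) ∧ ¬B(s,t))) ∨ (∃r ¬B(r,r))
Pull the quantifiers to the front (each side's bound variable is not free in the other side):
  ∀t ∀s ∃r (L(t,s) ∧ ¬B(s,t) ∨ ¬B(r,r))

∀t ∀s ∃r (L(t,s) ∧ ¬B(s,t) ∨ ¬B(r,r))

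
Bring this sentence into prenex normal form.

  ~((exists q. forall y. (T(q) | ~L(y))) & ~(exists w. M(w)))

Drive negations inward (¬∀x A ≡ ∃x ¬A, ¬∃x A ≡ ∀x ¬A, De Morgan for ∧/∨):
  (forall q. exists y. (~T(q) & L(y))) | (exists w. M(w))
All bound variables are already distinct, so no renaming is needed.
Extract every quantifier outward, since the variables are now distinct and don't occur free across branches:
  forall q. exists y. exists w. (~T(q) & L(y) | M(w))

forall q. exists y. exists w. (~T(q) & L(y) | M(w))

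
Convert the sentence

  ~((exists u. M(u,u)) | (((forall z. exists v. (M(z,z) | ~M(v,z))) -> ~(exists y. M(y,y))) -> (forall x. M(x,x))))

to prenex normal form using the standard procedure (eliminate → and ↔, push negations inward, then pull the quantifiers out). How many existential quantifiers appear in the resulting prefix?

2

Rewrite implications/biconditionals: A → B as ¬A ∨ B.
  ~((exists u. M(u,u)) | ~(~(forall z. exists v. (M(z,z) | ~M(v,z))) | ~(exists y. M(y,y))) | (forall x. M(x,x)))
Move each ¬ inward, flipping quantifiers it crosses:
  (forall u. ~M(u,u)) & ((exists z. forall v. (~M(z,z) & M(v,z))) | (forall y. ~M(y,y))) & (exists x. ~M(x,x))
All bound variables are already distinct, so no renaming is needed.
Extract every quantifier outward, since the variables are now distinct and don't occur free across branches:
  forall u. exists z. forall v. forall y. exists x. (~M(u,u) & (~M(z,z) & M(v,z) | ~M(y,y)) & ~M(x,x))
The prefix is forall u exists z forall v forall y exists x: 3 universal, 2 existential.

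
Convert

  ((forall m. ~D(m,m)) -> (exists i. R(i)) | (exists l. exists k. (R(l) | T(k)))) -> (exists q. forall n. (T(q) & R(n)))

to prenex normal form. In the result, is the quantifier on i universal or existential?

universal

First replace A → B with ¬A ∨ B.
  ~(~(forall m. ~D(m,m)) | (exists i. R(i)) | (exists l. exists k. (R(l) | T(k)))) | (exists q. forall n. (T(q) & R(n)))
Drive negations inward (¬∀x A ≡ ∃x ¬A, ¬∃x A ≡ ∀x ¬A, De Morgan for ∧/∨):
  (forall m. ~D(m,m)) & (forall i. ~R(i)) & (forall l. forall k. (~R(l) & ~T(k))) | (exists q. forall n. (T(q) & R(n)))
All bound variables are already distinct, so no renaming is needed.
Finally move all quantifiers to the prefix:
  forall m. forall i. forall l. forall k. exists q. forall n. (~D(m,m) & ~R(i) & ~R(l) & ~T(k) | T(q) & R(n))
The quantifier exists i sits under an odd number of negations (counting the antecedent side of each →), so it flips to forall i.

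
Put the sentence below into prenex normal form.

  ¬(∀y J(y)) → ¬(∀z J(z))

Eliminate → and ↔ using ¬ and ∨.
  ¬¬(∀y J(y)) ∨ ¬(∀z J(z))
Push ¬ through the quantifiers and connectives to reach negation normal form:
  (∀y J(y)) ∨ (∃z ¬J(z))
All bound variables are already distinct, so no renaming is needed.
Finally move all quantifiers to the prefix:
  ∀y ∃z (J(y) ∨ ¬J(z))

∀y ∃z (J(y) ∨ ¬J(z))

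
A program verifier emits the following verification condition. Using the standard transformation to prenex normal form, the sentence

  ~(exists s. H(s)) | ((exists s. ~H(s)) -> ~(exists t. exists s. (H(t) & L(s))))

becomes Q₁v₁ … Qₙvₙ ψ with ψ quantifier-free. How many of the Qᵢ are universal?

Eliminate → and ↔ using ¬ and ∨.
  ~(exists s. H(s)) | ~(exists s. ~H(s)) | ~(exists t. exists s. (H(t) & L(s)))
Drive negations inward (¬∀x A ≡ ∃x ¬A, ¬∃x A ≡ ∀x ¬A, De Morgan for ∧/∨):
  (forall s. ~H(s)) | (forall s. H(s)) | (forall t. forall s. (~H(t) | ~L(s)))
Give each quantifier a distinct variable: s↦w, s↦c.
  (forall s. ~H(s)) | (forall w. H(w)) | (forall t. forall c. (~H(t) | ~L(c)))
Extract every quantifier outward, since the variables are now distinct and don't occur free across branches:
  forall s. forall w. forall t. forall c. (~H(s) | H(w) | ~H(t) | ~L(c))
The prefix is forall s forall w forall t forall c: 4 universal, 0 existential.

4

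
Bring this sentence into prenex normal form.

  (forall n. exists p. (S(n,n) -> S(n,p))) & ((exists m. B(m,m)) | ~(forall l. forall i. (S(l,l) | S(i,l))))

Eliminate → and ↔ using ¬ and ∨.
  (forall n. exists p. (~S(n,n) | S(n,p))) & ((exists m. B(m,m)) | ~(forall l. forall i. (S(l,l) | S(i,l))))
Push ¬ through the quantifiers and connectives to reach negation normal form:
  (forall n. exists p. (~S(n,n) | S(n,p))) & ((exists m. B(m,m)) | (exists l. exists i. (~S(l,l) & ~S(i,l))))
Finally move all quantifiers to the prefix:
  forall n. exists p. exists m. exists l. exists i. ((~S(n,n) | S(n,p)) & (B(m,m) | ~S(l,l) & ~S(i,l)))

forall n. exists p. exists m. exists l. exists i. ((~S(n,n) | S(n,p)) & (B(m,m) | ~S(l,l) & ~S(i,l)))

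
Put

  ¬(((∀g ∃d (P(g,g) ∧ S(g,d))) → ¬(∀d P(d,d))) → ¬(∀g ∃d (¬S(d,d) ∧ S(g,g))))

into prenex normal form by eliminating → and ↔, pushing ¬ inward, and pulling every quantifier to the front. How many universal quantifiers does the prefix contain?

2

First replace A → B with ¬A ∨ B.
  ¬(¬(¬(∀g ∃d (P(g,g) ∧ S(g,d))) ∨ ¬(∀d P(d,d))) ∨ ¬(∀g ∃d (¬S(d,d) ∧ S(g,g))))
Drive negations inward (¬∀x A ≡ ∃x ¬A, ¬∃x A ≡ ∀x ¬A, De Morgan for ∧/∨):
  ((∃g ∀d (¬P(g,g) ∨ ¬S(g,d))) ∨ (∃d ¬P(d,d))) ∧ (∀g ∃d (¬S(d,d) ∧ S(g,g)))
Standardize variables apart so no two quantifiers bind the same name: d↦t, g↦u, d↦u1.
  ((∃g ∀d (¬P(g,g) ∨ ¬S(g,d))) ∨ (∃t ¬P(t,t))) ∧ (∀u ∃u1 (¬S(u1,u1) ∧ S(u,u)))
Finally move all quantifiers to the prefix:
  ∃g ∀d ∃t ∀u ∃u1 ((¬P(g,g) ∨ ¬S(g,d) ∨ ¬P(t,t)) ∧ ¬S(u1,u1) ∧ S(u,u))
The prefix is ∃g ∀d ∃t ∀u ∃u1: 2 universal, 3 existential.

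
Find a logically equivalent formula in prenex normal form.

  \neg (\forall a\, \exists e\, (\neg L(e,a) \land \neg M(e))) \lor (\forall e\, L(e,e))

\exists a\, \forall e\, \forall s\, (L(e,a) \lor M(e) \lor L(s,s))

Move each ¬ inward, flipping quantifiers it crosses:
  (\exists a\, \forall e\, (L(e,a) \lor M(e))) \lor (\forall e\, L(e,e))
Rename bound variables to avoid capture: e↦s.
  (\exists a\, \forall e\, (L(e,a) \lor M(e))) \lor (\forall s\, L(s,s))
Pull the quantifiers to the front (each side's bound variable is not free in the other side):
  \exists a\, \forall e\, \forall s\, (L(e,a) \lor M(e) \lor L(s,s))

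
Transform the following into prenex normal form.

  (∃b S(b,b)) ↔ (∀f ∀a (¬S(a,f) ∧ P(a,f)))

∀b ∀f ∀a ∃v1 ∃r ∃z1 ((¬S(b,b) ∨ ¬S(a,f) ∧ P(a,f)) ∧ (S(r,v1) ∨ ¬P(r,v1) ∨ S(z1,z1)))

Eliminate → and ↔ using ¬ and ∨; A ↔ B as (¬A ∨ B) ∧ (¬B ∨ A).
  (¬(∃b S(b,b)) ∨ (∀f ∀a (¬S(a,f) ∧ P(a,f)))) ∧ (¬(∀f ∀a (¬S(a,f) ∧ P(a,f))) ∨ (∃b S(b,b)))
Move each ¬ inward, flipping quantifiers it crosses:
  ((∀b ¬S(b,b)) ∨ (∀f ∀a (¬S(a,f) ∧ P(a,f)))) ∧ ((∃f ∃a (S(a,f) ∨ ¬P(a,f))) ∨ (∃b S(b,b)))
Give each quantifier a distinct variable: f↦v1, a↦r, b↦z1.
  ((∀b ¬S(b,b)) ∨ (∀f ∀a (¬S(a,f) ∧ P(a,f)))) ∧ ((∃v1 ∃r (S(r,v1) ∨ ¬P(r,v1))) ∨ (∃z1 S(z1,z1)))
Pull the quantifiers to the front (each side's bound variable is not free in the other side):
  ∀b ∀f ∀a ∃v1 ∃r ∃z1 ((¬S(b,b) ∨ ¬S(a,f) ∧ P(a,f)) ∧ (S(r,v1) ∨ ¬P(r,v1) ∨ S(z1,z1)))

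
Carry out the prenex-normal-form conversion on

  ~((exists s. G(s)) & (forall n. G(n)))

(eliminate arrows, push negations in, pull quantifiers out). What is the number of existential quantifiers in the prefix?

Drive negations inward (¬∀x A ≡ ∃x ¬A, ¬∃x A ≡ ∀x ¬A, De Morgan for ∧/∨):
  (forall s. ~G(s)) | (exists n. ~G(n))
All bound variables are already distinct, so no renaming is needed.
Pull the quantifiers to the front (each side's bound variable is not free in the other side):
  forall s. exists n. (~G(s) | ~G(n))
The prefix is forall s exists n: 1 universal, 1 existential.

1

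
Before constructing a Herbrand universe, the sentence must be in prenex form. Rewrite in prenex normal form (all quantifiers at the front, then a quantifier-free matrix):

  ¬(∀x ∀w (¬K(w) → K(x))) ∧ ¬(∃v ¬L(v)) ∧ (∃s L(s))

∃x ∃w ∀v ∃s (¬K(w) ∧ ¬K(x) ∧ L(v) ∧ L(s))

Eliminate → and ↔ using ¬ and ∨.
  ¬(∀x ∀w (¬¬K(w) ∨ K(x))) ∧ ¬(∃v ¬L(v)) ∧ (∃s L(s))
Drive negations inward (¬∀x A ≡ ∃x ¬A, ¬∃x A ≡ ∀x ¬A, De Morgan for ∧/∨):
  (∃x ∃w (¬K(w) ∧ ¬K(x))) ∧ (∀v L(v)) ∧ (∃s L(s))
All bound variables are already distinct, so no renaming is needed.
Finally move all quantifiers to the prefix:
  ∃x ∃w ∀v ∃s (¬K(w) ∧ ¬K(x) ∧ L(v) ∧ L(s))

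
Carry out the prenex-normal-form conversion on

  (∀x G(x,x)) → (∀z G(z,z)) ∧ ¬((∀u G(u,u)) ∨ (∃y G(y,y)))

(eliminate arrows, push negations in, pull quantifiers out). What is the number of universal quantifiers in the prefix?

First replace A → B with ¬A ∨ B.
  ¬(∀x G(x,x)) ∨ (∀z G(z,z)) ∧ ¬((∀u G(u,u)) ∨ (∃y G(y,y)))
Move each ¬ inward, flipping quantifiers it crosses:
  (∃x ¬G(x,x)) ∨ (∀z G(z,z)) ∧ (∃u ¬G(u,u)) ∧ (∀y ¬G(y,y))
Pull the quantifiers to the front (each side's bound variable is not free in the other side):
  ∃x ∀z ∃u ∀y (¬G(x,x) ∨ G(z,z) ∧ ¬G(u,u) ∧ ¬G(y,y))
The prefix is ∃x ∀z ∃u ∀y: 2 universal, 2 existential.

2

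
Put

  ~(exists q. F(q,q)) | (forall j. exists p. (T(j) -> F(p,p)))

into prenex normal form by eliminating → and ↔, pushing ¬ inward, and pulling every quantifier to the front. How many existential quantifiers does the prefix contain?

First replace A → B with ¬A ∨ B.
  ~(exists q. F(q,q)) | (forall j. exists p. (~T(j) | F(p,p)))
Push ¬ through the quantifiers and connectives to reach negation normal form:
  (forall q. ~F(q,q)) | (forall j. exists p. (~T(j) | F(p,p)))
Finally move all quantifiers to the prefix:
  forall q. forall j. exists p. (~F(q,q) | ~T(j) | F(p,p))
The prefix is forall q forall j exists p: 2 universal, 1 existential.

1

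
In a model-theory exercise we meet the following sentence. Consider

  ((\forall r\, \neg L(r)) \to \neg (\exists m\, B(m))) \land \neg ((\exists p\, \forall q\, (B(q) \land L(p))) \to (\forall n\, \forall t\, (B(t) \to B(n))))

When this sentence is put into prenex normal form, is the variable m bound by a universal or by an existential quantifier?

universal

First replace A → B with ¬A ∨ B.
  (\neg (\forall r\, \neg L(r)) \lor \neg (\exists m\, B(m))) \land \neg (\neg (\exists p\, \forall q\, (B(q) \land L(p))) \lor (\forall n\, \forall t\, (\neg B(t) \lor B(n))))
Push ¬ through the quantifiers and connectives to reach negation normal form:
  ((\exists r\, L(r)) \lor (\forall m\, \neg B(m))) \land (\exists p\, \forall q\, (B(q) \land L(p))) \land (\exists n\, \exists t\, (B(t) \land \neg B(n)))
Finally move all quantifiers to the prefix:
  \exists r\, \forall m\, \exists p\, \forall q\, \exists n\, \exists t\, ((L(r) \lor \neg B(m)) \land B(q) \land L(p) \land B(t) \land \neg B(n))
The quantifier \exists m sits under an odd number of negations (counting the antecedent side of each →), so it flips to \forall m.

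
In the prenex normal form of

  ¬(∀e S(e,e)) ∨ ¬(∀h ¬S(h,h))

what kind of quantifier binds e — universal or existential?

Drive negations inward (¬∀x A ≡ ∃x ¬A, ¬∃x A ≡ ∀x ¬A, De Morgan for ∧/∨):
  (∃e ¬S(e,e)) ∨ (∃h S(h,h))
Finally move all quantifiers to the prefix:
  ∃e ∃h (¬S(e,e) ∨ S(h,h))
The quantifier ∀e sits under an odd number of negations, so it flips to ∃e.

existential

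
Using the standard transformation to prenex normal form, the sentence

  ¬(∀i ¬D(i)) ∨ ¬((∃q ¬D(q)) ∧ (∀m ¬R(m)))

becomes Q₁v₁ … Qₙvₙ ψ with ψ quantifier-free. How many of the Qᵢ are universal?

1

Push ¬ through the quantifiers and connectives to reach negation normal form:
  (∃i D(i)) ∨ (∀q D(q)) ∨ (∃m R(m))
Finally move all quantifiers to the prefix:
  ∃i ∀q ∃m (D(i) ∨ D(q) ∨ R(m))
The prefix is ∃i ∀q ∃m: 1 universal, 2 existential.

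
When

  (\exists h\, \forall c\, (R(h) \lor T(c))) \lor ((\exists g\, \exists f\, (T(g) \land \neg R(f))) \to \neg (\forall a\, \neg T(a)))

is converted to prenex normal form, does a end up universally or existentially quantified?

existential

Eliminate → and ↔ using ¬ and ∨.
  (\exists h\, \forall c\, (R(h) \lor T(c))) \lor \neg (\exists g\, \exists f\, (T(g) \land \neg R(f))) \lor \neg (\forall a\, \neg T(a))
Move each ¬ inward, flipping quantifiers it crosses:
  (\exists h\, \forall c\, (R(h) \lor T(c))) \lor (\forall g\, \forall f\, (\neg T(g) \lor R(f))) \lor (\exists a\, T(a))
All bound variables are already distinct, so no renaming is needed.
Finally move all quantifiers to the prefix:
  \exists h\, \forall c\, \forall g\, \forall f\, \exists a\, (R(h) \lor T(c) \lor \neg T(g) \lor R(f) \lor T(a))
The quantifier \forall a sits under an odd number of negations (counting the antecedent side of each →), so it flips to \exists a.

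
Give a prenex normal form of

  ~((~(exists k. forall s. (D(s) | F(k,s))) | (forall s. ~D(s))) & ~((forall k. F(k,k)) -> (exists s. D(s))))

exists k. forall s. exists x. exists t. exists w1. ((D(s) | F(k,s)) & D(x) | ~F(t,t) | D(w1))

Rewrite implications/biconditionals: A → B as ¬A ∨ B.
  ~((~(exists k. forall s. (D(s) | F(k,s))) | (forall s. ~D(s))) & ~(~(forall k. F(k,k)) | (exists s. D(s))))
Move each ¬ inward, flipping quantifiers it crosses:
  (exists k. forall s. (D(s) | F(k,s))) & (exists s. D(s)) | (exists k. ~F(k,k)) | (exists s. D(s))
Rename bound variables to avoid capture: s↦x, k↦t, s↦w1.
  (exists k. forall s. (D(s) | F(k,s))) & (exists x. D(x)) | (exists t. ~F(t,t)) | (exists w1. D(w1))
Finally move all quantifiers to the prefix:
  exists k. forall s. exists x. exists t. exists w1. ((D(s) | F(k,s)) & D(x) | ~F(t,t) | D(w1))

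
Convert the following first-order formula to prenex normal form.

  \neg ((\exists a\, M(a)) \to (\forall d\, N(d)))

\exists a\, \exists d\, (M(a) \land \neg N(d))

Rewrite implications/biconditionals: A → B as ¬A ∨ B.
  \neg (\neg (\exists a\, M(a)) \lor (\forall d\, N(d)))
Push ¬ through the quantifiers and connectives to reach negation normal form:
  (\exists a\, M(a)) \land (\exists d\, \neg N(d))
Extract every quantifier outward, since the variables are now distinct and don't occur free across branches:
  \exists a\, \exists d\, (M(a) \land \neg N(d))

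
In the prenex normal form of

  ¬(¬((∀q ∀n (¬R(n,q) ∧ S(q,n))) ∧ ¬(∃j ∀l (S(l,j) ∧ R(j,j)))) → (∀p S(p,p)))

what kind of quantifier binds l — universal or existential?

universal

Eliminate → and ↔ using ¬ and ∨.
  ¬(¬¬((∀q ∀n (¬R(n,q) ∧ S(q,n))) ∧ ¬(∃j ∀l (S(l,j) ∧ R(j,j)))) ∨ (∀p S(p,p)))
Move each ¬ inward, flipping quantifiers it crosses:
  ((∃q ∃n (R(n,q) ∨ ¬S(q,n))) ∨ (∃j ∀l (S(l,j) ∧ R(j,j)))) ∧ (∃p ¬S(p,p))
Pull the quantifiers to the front (each side's bound variable is not free in the other side):
  ∃q ∃n ∃j ∀l ∃p ((R(n,q) ∨ ¬S(q,n) ∨ S(l,j) ∧ R(j,j)) ∧ ¬S(p,p))
The quantifier ∀l sits under an even number of negations (counting the antecedent side of each →), so it remains universal.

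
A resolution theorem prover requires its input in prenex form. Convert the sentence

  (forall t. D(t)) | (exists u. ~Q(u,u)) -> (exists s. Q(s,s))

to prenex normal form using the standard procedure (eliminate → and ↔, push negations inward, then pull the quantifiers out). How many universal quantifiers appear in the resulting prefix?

Rewrite implications/biconditionals: A → B as ¬A ∨ B.
  ~((forall t. D(t)) | (exists u. ~Q(u,u))) | (exists s. Q(s,s))
Push ¬ through the quantifiers and connectives to reach negation normal form:
  (exists t. ~D(t)) & (forall u. Q(u,u)) | (exists s. Q(s,s))
All bound variables are already distinct, so no renaming is needed.
Extract every quantifier outward, since the variables are now distinct and don't occur free across branches:
  exists t. forall u. exists s. (~D(t) & Q(u,u) | Q(s,s))
The prefix is exists t forall u exists s: 1 universal, 2 existential.

1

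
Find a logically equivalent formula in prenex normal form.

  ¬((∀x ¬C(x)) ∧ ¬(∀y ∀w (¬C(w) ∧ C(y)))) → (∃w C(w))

∀x ∃y ∃w ∃a (¬C(x) ∧ (C(w) ∨ ¬C(y)) ∨ C(a))

Eliminate → and ↔ using ¬ and ∨.
  ¬¬((∀x ¬C(x)) ∧ ¬(∀y ∀w (¬C(w) ∧ C(y)))) ∨ (∃w C(w))
Move each ¬ inward, flipping quantifiers it crosses:
  (∀x ¬C(x)) ∧ (∃y ∃w (C(w) ∨ ¬C(y))) ∨ (∃w C(w))
Standardize variables apart so no two quantifiers bind the same name: w↦a.
  (∀x ¬C(x)) ∧ (∃y ∃w (C(w) ∨ ¬C(y))) ∨ (∃a C(a))
Pull the quantifiers to the front (each side's bound variable is not free in the other side):
  ∀x ∃y ∃w ∃a (¬C(x) ∧ (C(w) ∨ ¬C(y)) ∨ C(a))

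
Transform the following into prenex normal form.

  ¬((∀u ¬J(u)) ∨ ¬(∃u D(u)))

Drive negations inward (¬∀x A ≡ ∃x ¬A, ¬∃x A ≡ ∀x ¬A, De Morgan for ∧/∨):
  (∃u J(u)) ∧ (∃u D(u))
Give each quantifier a distinct variable: u↦w1.
  (∃u J(u)) ∧ (∃w1 D(w1))
Pull the quantifiers to the front (each side's bound variable is not free in the other side):
  ∃u ∃w1 (J(u) ∧ D(w1))

∃u ∃w1 (J(u) ∧ D(w1))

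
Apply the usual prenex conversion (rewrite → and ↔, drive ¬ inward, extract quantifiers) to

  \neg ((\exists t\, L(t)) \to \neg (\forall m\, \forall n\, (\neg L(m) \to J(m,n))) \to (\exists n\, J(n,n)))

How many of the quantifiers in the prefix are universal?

First replace A → B with ¬A ∨ B.
  \neg (\neg (\exists t\, L(t)) \lor \neg \neg (\forall m\, \forall n\, (\neg \neg L(m) \lor J(m,n))) \lor (\exists n\, J(n,n)))
Move each ¬ inward, flipping quantifiers it crosses:
  (\exists t\, L(t)) \land (\exists m\, \exists n\, (\neg L(m) \land \neg J(m,n))) \land (\forall n\, \neg J(n,n))
Standardize variables apart so no two quantifiers bind the same name: n↦z.
  (\exists t\, L(t)) \land (\exists m\, \exists n\, (\neg L(m) \land \neg J(m,n))) \land (\forall z\, \neg J(z,z))
Extract every quantifier outward, since the variables are now distinct and don't occur free across branches:
  \exists t\, \exists m\, \exists n\, \forall z\, (L(t) \land \neg L(m) \land \neg J(m,n) \land \neg J(z,z))
The prefix is \exists t \exists m \exists n \forall z: 1 universal, 3 existential.

1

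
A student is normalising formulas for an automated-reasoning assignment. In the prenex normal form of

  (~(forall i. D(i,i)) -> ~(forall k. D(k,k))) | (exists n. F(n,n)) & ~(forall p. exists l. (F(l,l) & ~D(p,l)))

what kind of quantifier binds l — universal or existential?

Eliminate → and ↔ using ¬ and ∨.
  ~~(forall i. D(i,i)) | ~(forall k. D(k,k)) | (exists n. F(n,n)) & ~(forall p. exists l. (F(l,l) & ~D(p,l)))
Push ¬ through the quantifiers and connectives to reach negation normal form:
  (forall i. D(i,i)) | (exists k. ~D(k,k)) | (exists n. F(n,n)) & (exists p. forall l. (~F(l,l) | D(p,l)))
All bound variables are already distinct, so no renaming is needed.
Finally move all quantifiers to the prefix:
  forall i. exists k. exists n. exists p. forall l. (D(i,i) | ~D(k,k) | F(n,n) & (~F(l,l) | D(p,l)))
The quantifier exists l sits under an odd number of negations (counting the antecedent side of each →), so it flips to forall l.

universal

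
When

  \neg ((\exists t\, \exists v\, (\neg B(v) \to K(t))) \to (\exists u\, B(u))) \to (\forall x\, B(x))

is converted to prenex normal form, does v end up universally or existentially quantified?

universal

Eliminate → and ↔ using ¬ and ∨.
  \neg \neg (\neg (\exists t\, \exists v\, (\neg \neg B(v) \lor K(t))) \lor (\exists u\, B(u))) \lor (\forall x\, B(x))
Drive negations inward (¬∀x A ≡ ∃x ¬A, ¬∃x A ≡ ∀x ¬A, De Morgan for ∧/∨):
  (\forall t\, \forall v\, (\neg B(v) \land \neg K(t))) \lor (\exists u\, B(u)) \lor (\forall x\, B(x))
Finally move all quantifiers to the prefix:
  \forall t\, \forall v\, \exists u\, \forall x\, (\neg B(v) \land \neg K(t) \lor B(u) \lor B(x))
The quantifier \exists v sits under an odd number of negations (counting the antecedent side of each →), so it flips to \forall v.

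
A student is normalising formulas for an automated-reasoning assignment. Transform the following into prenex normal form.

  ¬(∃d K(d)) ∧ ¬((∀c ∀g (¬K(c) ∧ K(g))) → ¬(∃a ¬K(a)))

Eliminate → and ↔ using ¬ and ∨.
  ¬(∃d K(d)) ∧ ¬(¬(∀c ∀g (¬K(c) ∧ K(g))) ∨ ¬(∃a ¬K(a)))
Drive negations inward (¬∀x A ≡ ∃x ¬A, ¬∃x A ≡ ∀x ¬A, De Morgan for ∧/∨):
  (∀d ¬K(d)) ∧ (∀c ∀g (¬K(c) ∧ K(g))) ∧ (∃a ¬K(a))
Pull the quantifiers to the front (each side's bound variable is not free in the other side):
  ∀d ∀c ∀g ∃a (¬K(d) ∧ ¬K(c) ∧ K(g) ∧ ¬K(a))

∀d ∀c ∀g ∃a (¬K(d) ∧ ¬K(c) ∧ K(g) ∧ ¬K(a))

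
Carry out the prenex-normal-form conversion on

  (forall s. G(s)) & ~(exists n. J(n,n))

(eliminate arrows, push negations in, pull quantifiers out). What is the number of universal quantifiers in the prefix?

Move each ¬ inward, flipping quantifiers it crosses:
  (forall s. G(s)) & (forall n. ~J(n,n))
All bound variables are already distinct, so no renaming is needed.
Pull the quantifiers to the front (each side's bound variable is not free in the other side):
  forall s. forall n. (G(s) & ~J(n,n))
The prefix is forall s forall n: 2 universal, 0 existential.

2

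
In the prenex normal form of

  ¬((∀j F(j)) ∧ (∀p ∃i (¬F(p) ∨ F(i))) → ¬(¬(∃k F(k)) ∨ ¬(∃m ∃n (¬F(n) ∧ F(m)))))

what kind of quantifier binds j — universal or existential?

Eliminate → and ↔ using ¬ and ∨.
  ¬(¬((∀j F(j)) ∧ (∀p ∃i (¬F(p) ∨ F(i)))) ∨ ¬(¬(∃k F(k)) ∨ ¬(∃m ∃n (¬F(n) ∧ F(m)))))
Drive negations inward (¬∀x A ≡ ∃x ¬A, ¬∃x A ≡ ∀x ¬A, De Morgan for ∧/∨):
  (∀j F(j)) ∧ (∀p ∃i (¬F(p) ∨ F(i))) ∧ ((∀k ¬F(k)) ∨ (∀m ∀n (F(n) ∨ ¬F(m))))
Pull the quantifiers to the front (each side's bound variable is not free in the other side):
  ∀j ∀p ∃i ∀k ∀m ∀n (F(j) ∧ (¬F(p) ∨ F(i)) ∧ (¬F(k) ∨ F(n) ∨ ¬F(m)))
The quantifier ∀j sits under an even number of negations (counting the antecedent side of each →), so it remains universal.

universal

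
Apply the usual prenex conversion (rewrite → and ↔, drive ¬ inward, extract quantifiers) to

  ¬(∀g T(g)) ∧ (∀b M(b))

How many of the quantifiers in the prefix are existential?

1

Drive negations inward (¬∀x A ≡ ∃x ¬A, ¬∃x A ≡ ∀x ¬A, De Morgan for ∧/∨):
  (∃g ¬T(g)) ∧ (∀b M(b))
All bound variables are already distinct, so no renaming is needed.
Extract every quantifier outward, since the variables are now distinct and don't occur free across branches:
  ∃g ∀b (¬T(g) ∧ M(b))
The prefix is ∃g ∀b: 1 universal, 1 existential.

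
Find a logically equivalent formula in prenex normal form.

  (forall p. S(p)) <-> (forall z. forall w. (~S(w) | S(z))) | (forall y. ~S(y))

Rewrite implications/biconditionals: A → B as ¬A ∨ B; A ↔ B as (¬A ∨ B) ∧ (¬B ∨ A).
  (~(forall p. S(p)) | (forall z. forall w. (~S(w) | S(z))) | (forall y. ~S(y))) & (~((forall z. forall w. (~S(w) | S(z))) | (forall y. ~S(y))) | (forall p. S(p)))
Move each ¬ inward, flipping quantifiers it crosses:
  ((exists p. ~S(p)) | (forall z. forall w. (~S(w) | S(z))) | (forall y. ~S(y))) & ((exists z. exists w. (S(w) & ~S(z))) & (exists y. S(y)) | (forall p. S(p)))
Standardize variables apart so no two quantifiers bind the same name: z↦y1, w↦v, y↦s, p↦w1.
  ((exists p. ~S(p)) | (forall z. forall w. (~S(w) | S(z))) | (forall y. ~S(y))) & ((exists y1. exists v. (S(v) & ~S(y1))) & (exists s. S(s)) | (forall w1. S(w1)))
Extract every quantifier outward, since the variables are now distinct and don't occur free across branches:
  exists p. forall z. forall w. forall y. exists y1. exists v. exists s. forall w1. ((~S(p) | ~S(w) | S(z) | ~S(y)) & (S(v) & ~S(y1) & S(s) | S(w1)))

exists p. forall z. forall w. forall y. exists y1. exists v. exists s. forall w1. ((~S(p) | ~S(w) | S(z) | ~S(y)) & (S(v) & ~S(y1) & S(s) | S(w1)))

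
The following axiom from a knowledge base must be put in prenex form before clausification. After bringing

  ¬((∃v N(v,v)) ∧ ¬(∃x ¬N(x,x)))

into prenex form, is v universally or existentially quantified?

universal

Move each ¬ inward, flipping quantifiers it crosses:
  (∀v ¬N(v,v)) ∨ (∃x ¬N(x,x))
All bound variables are already distinct, so no renaming is needed.
Pull the quantifiers to the front (each side's bound variable is not free in the other side):
  ∀v ∃x (¬N(v,v) ∨ ¬N(x,x))
The quantifier ∃v sits under an odd number of negations, so it flips to ∀v.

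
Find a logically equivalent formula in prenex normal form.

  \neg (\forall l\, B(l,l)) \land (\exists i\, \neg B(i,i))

\exists l\, \exists i\, (\neg B(l,l) \land \neg B(i,i))

Push ¬ through the quantifiers and connectives to reach negation normal form:
  (\exists l\, \neg B(l,l)) \land (\exists i\, \neg B(i,i))
All bound variables are already distinct, so no renaming is needed.
Extract every quantifier outward, since the variables are now distinct and don't occur free across branches:
  \exists l\, \exists i\, (\neg B(l,l) \land \neg B(i,i))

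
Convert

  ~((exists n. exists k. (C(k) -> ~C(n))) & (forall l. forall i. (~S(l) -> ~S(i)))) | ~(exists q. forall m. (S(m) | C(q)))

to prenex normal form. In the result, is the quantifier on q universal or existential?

Rewrite implications/biconditionals: A → B as ¬A ∨ B.
  ~((exists n. exists k. (~C(k) | ~C(n))) & (forall l. forall i. (~~S(l) | ~S(i)))) | ~(exists q. forall m. (S(m) | C(q)))
Drive negations inward (¬∀x A ≡ ∃x ¬A, ¬∃x A ≡ ∀x ¬A, De Morgan for ∧/∨):
  (forall n. forall k. (C(k) & C(n))) | (exists l. exists i. (~S(l) & S(i))) | (forall q. exists m. (~S(m) & ~C(q)))
Extract every quantifier outward, since the variables are now distinct and don't occur free across branches:
  forall n. forall k. exists l. exists i. forall q. exists m. (C(k) & C(n) | ~S(l) & S(i) | ~S(m) & ~C(q))
The quantifier exists q sits under an odd number of negations (counting the antecedent side of each →), so it flips to forall q.

universal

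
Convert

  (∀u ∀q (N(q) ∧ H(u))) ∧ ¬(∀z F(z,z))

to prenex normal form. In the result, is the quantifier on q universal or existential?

Push ¬ through the quantifiers and connectives to reach negation normal form:
  (∀u ∀q (N(q) ∧ H(u))) ∧ (∃z ¬F(z,z))
All bound variables are already distinct, so no renaming is needed.
Extract every quantifier outward, since the variables are now distinct and don't occur free across branches:
  ∀u ∀q ∃z (N(q) ∧ H(u) ∧ ¬F(z,z))
The quantifier ∀q sits under an even number of negations, so it remains universal.

universal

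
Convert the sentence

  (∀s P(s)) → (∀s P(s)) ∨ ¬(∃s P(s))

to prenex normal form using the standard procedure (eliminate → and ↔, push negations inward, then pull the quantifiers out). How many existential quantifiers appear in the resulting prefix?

1

Rewrite implications/biconditionals: A → B as ¬A ∨ B.
  ¬(∀s P(s)) ∨ (∀s P(s)) ∨ ¬(∃s P(s))
Push ¬ through the quantifiers and connectives to reach negation normal form:
  (∃s ¬P(s)) ∨ (∀s P(s)) ∨ (∀s ¬P(s))
Give each quantifier a distinct variable: s↦u1, s↦v1.
  (∃s ¬P(s)) ∨ (∀u1 P(u1)) ∨ (∀v1 ¬P(v1))
Finally move all quantifiers to the prefix:
  ∃s ∀u1 ∀v1 (¬P(s) ∨ P(u1) ∨ ¬P(v1))
The prefix is ∃s ∀u1 ∀v1: 2 universal, 1 existential.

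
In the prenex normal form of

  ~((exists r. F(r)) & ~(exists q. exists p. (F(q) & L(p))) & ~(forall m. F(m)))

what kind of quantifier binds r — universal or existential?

universal

Push ¬ through the quantifiers and connectives to reach negation normal form:
  (forall r. ~F(r)) | (exists q. exists p. (F(q) & L(p))) | (forall m. F(m))
All bound variables are already distinct, so no renaming is needed.
Pull the quantifiers to the front (each side's bound variable is not free in the other side):
  forall r. exists q. exists p. forall m. (~F(r) | F(q) & L(p) | F(m))
The quantifier exists r sits under an odd number of negations, so it flips to forall r.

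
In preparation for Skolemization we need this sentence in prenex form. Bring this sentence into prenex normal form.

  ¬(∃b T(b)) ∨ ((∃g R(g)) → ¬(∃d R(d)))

Rewrite implications/biconditionals: A → B as ¬A ∨ B.
  ¬(∃b T(b)) ∨ ¬(∃g R(g)) ∨ ¬(∃d R(d))
Drive negations inward (¬∀x A ≡ ∃x ¬A, ¬∃x A ≡ ∀x ¬A, De Morgan for ∧/∨):
  (∀b ¬T(b)) ∨ (∀g ¬R(g)) ∨ (∀d ¬R(d))
All bound variables are already distinct, so no renaming is needed.
Pull the quantifiers to the front (each side's bound variable is not free in the other side):
  ∀b ∀g ∀d (¬T(b) ∨ ¬R(g) ∨ ¬R(d))

∀b ∀g ∀d (¬T(b) ∨ ¬R(g) ∨ ¬R(d))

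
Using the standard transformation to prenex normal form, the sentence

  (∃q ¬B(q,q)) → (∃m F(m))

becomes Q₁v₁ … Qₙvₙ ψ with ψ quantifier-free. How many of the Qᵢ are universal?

First replace A → B with ¬A ∨ B.
  ¬(∃q ¬B(q,q)) ∨ (∃m F(m))
Move each ¬ inward, flipping quantifiers it crosses:
  (∀q B(q,q)) ∨ (∃m F(m))
All bound variables are already distinct, so no renaming is needed.
Extract every quantifier outward, since the variables are now distinct and don't occur free across branches:
  ∀q ∃m (B(q,q) ∨ F(m))
The prefix is ∀q ∃m: 1 universal, 1 existential.

1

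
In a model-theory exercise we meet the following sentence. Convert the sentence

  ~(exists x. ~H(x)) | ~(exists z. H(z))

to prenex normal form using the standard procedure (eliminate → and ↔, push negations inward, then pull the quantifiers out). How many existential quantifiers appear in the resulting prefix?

Move each ¬ inward, flipping quantifiers it crosses:
  (forall x. H(x)) | (forall z. ~H(z))
Extract every quantifier outward, since the variables are now distinct and don't occur free across branches:
  forall x. forall z. (H(x) | ~H(z))
The prefix is forall x forall z: 2 universal, 0 existential.

0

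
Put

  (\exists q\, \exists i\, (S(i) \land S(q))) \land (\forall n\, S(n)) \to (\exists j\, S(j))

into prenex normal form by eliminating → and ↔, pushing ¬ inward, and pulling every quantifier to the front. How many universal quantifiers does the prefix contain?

2

Eliminate → and ↔ using ¬ and ∨.
  \neg ((\exists q\, \exists i\, (S(i) \land S(q))) \land (\forall n\, S(n))) \lor (\exists j\, S(j))
Drive negations inward (¬∀x A ≡ ∃x ¬A, ¬∃x A ≡ ∀x ¬A, De Morgan for ∧/∨):
  (\forall q\, \forall i\, (\neg S(i) \lor \neg S(q))) \lor (\exists n\, \neg S(n)) \lor (\exists j\, S(j))
Pull the quantifiers to the front (each side's bound variable is not free in the other side):
  \forall q\, \forall i\, \exists n\, \exists j\, (\neg S(i) \lor \neg S(q) \lor \neg S(n) \lor S(j))
The prefix is \forall q \forall i \exists n \exists j: 2 universal, 2 existential.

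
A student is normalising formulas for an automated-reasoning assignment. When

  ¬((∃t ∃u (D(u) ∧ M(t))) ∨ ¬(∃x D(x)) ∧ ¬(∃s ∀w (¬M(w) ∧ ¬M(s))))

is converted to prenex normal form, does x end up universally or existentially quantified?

existential

Drive negations inward (¬∀x A ≡ ∃x ¬A, ¬∃x A ≡ ∀x ¬A, De Morgan for ∧/∨):
  (∀t ∀u (¬D(u) ∨ ¬M(t))) ∧ ((∃x D(x)) ∨ (∃s ∀w (¬M(w) ∧ ¬M(s))))
All bound variables are already distinct, so no renaming is needed.
Finally move all quantifiers to the prefix:
  ∀t ∀u ∃x ∃s ∀w ((¬D(u) ∨ ¬M(t)) ∧ (D(x) ∨ ¬M(w) ∧ ¬M(s)))
The quantifier ∃x sits under an even number of negations, so it remains existential.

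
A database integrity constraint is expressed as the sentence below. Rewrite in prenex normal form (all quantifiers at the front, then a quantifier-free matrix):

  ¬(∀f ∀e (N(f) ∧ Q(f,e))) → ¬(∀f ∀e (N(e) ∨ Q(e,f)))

First replace A → B with ¬A ∨ B.
  ¬¬(∀f ∀e (N(f) ∧ Q(f,e))) ∨ ¬(∀f ∀e (N(e) ∨ Q(e,f)))
Move each ¬ inward, flipping quantifiers it crosses:
  (∀f ∀e (N(f) ∧ Q(f,e))) ∨ (∃f ∃e (¬N(e) ∧ ¬Q(e,f)))
Give each quantifier a distinct variable: f↦z, e↦u1.
  (∀f ∀e (N(f) ∧ Q(f,e))) ∨ (∃z ∃u1 (¬N(u1) ∧ ¬Q(u1,z)))
Extract every quantifier outward, since the variables are now distinct and don't occur free across branches:
  ∀f ∀e ∃z ∃u1 (N(f) ∧ Q(f,e) ∨ ¬N(u1) ∧ ¬Q(u1,z))

∀f ∀e ∃z ∃u1 (N(f) ∧ Q(f,e) ∨ ¬N(u1) ∧ ¬Q(u1,z))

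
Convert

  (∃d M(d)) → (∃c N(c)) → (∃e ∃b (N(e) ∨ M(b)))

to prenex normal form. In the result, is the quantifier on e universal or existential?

Eliminate → and ↔ using ¬ and ∨.
  ¬(∃d M(d)) ∨ ¬(∃c N(c)) ∨ (∃e ∃b (N(e) ∨ M(b)))
Push ¬ through the quantifiers and connectives to reach negation normal form:
  (∀d ¬M(d)) ∨ (∀c ¬N(c)) ∨ (∃e ∃b (N(e) ∨ M(b)))
Pull the quantifiers to the front (each side's bound variable is not free in the other side):
  ∀d ∀c ∃e ∃b (¬M(d) ∨ ¬N(c) ∨ N(e) ∨ M(b))
The quantifier ∃e sits under an even number of negations (counting the antecedent side of each →), so it remains existential.

existential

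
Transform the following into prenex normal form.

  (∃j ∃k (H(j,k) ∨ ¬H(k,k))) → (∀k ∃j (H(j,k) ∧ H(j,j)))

∀j ∀k ∀p ∃y (¬H(j,k) ∧ H(k,k) ∨ H(y,p) ∧ H(y,y))

Eliminate → and ↔ using ¬ and ∨.
  ¬(∃j ∃k (H(j,k) ∨ ¬H(k,k))) ∨ (∀k ∃j (H(j,k) ∧ H(j,j)))
Drive negations inward (¬∀x A ≡ ∃x ¬A, ¬∃x A ≡ ∀x ¬A, De Morgan for ∧/∨):
  (∀j ∀k (¬H(j,k) ∧ H(k,k))) ∨ (∀k ∃j (H(j,k) ∧ H(j,j)))
Rename bound variables to avoid capture: k↦p, j↦y.
  (∀j ∀k (¬H(j,k) ∧ H(k,k))) ∨ (∀p ∃y (H(y,p) ∧ H(y,y)))
Finally move all quantifiers to the prefix:
  ∀j ∀k ∀p ∃y (¬H(j,k) ∧ H(k,k) ∨ H(y,p) ∧ H(y,y))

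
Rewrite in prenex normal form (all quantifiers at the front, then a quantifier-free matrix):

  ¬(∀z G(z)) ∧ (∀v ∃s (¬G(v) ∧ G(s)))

Push ¬ through the quantifiers and connectives to reach negation normal form:
  (∃z ¬G(z)) ∧ (∀v ∃s (¬G(v) ∧ G(s)))
Extract every quantifier outward, since the variables are now distinct and don't occur free across branches:
  ∃z ∀v ∃s (¬G(z) ∧ ¬G(v) ∧ G(s))

∃z ∀v ∃s (¬G(z) ∧ ¬G(v) ∧ G(s))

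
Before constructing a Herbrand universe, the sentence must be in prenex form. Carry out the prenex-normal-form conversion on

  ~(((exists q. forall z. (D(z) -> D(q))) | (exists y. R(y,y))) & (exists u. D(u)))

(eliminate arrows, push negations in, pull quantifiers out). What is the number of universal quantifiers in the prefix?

First replace A → B with ¬A ∨ B.
  ~(((exists q. forall z. (~D(z) | D(q))) | (exists y. R(y,y))) & (exists u. D(u)))
Move each ¬ inward, flipping quantifiers it crosses:
  (forall q. exists z. (D(z) & ~D(q))) & (forall y. ~R(y,y)) | (forall u. ~D(u))
Finally move all quantifiers to the prefix:
  forall q. exists z. forall y. forall u. (D(z) & ~D(q) & ~R(y,y) | ~D(u))
The prefix is forall q exists z forall y forall u: 3 universal, 1 existential.

3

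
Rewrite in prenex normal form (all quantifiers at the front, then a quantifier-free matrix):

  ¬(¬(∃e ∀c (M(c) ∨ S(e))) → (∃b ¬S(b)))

∀e ∃c ∀b (¬M(c) ∧ ¬S(e) ∧ S(b))

Rewrite implications/biconditionals: A → B as ¬A ∨ B.
  ¬(¬¬(∃e ∀c (M(c) ∨ S(e))) ∨ (∃b ¬S(b)))
Push ¬ through the quantifiers and connectives to reach negation normal form:
  (∀e ∃c (¬M(c) ∧ ¬S(e))) ∧ (∀b S(b))
Pull the quantifiers to the front (each side's bound variable is not free in the other side):
  ∀e ∃c ∀b (¬M(c) ∧ ¬S(e) ∧ S(b))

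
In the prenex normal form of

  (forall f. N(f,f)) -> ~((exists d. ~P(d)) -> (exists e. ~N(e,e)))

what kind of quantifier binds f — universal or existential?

Eliminate → and ↔ using ¬ and ∨.
  ~(forall f. N(f,f)) | ~(~(exists d. ~P(d)) | (exists e. ~N(e,e)))
Push ¬ through the quantifiers and connectives to reach negation normal form:
  (exists f. ~N(f,f)) | (exists d. ~P(d)) & (forall e. N(e,e))
Finally move all quantifiers to the prefix:
  exists f. exists d. forall e. (~N(f,f) | ~P(d) & N(e,e))
The quantifier forall f sits under an odd number of negations (counting the antecedent side of each →), so it flips to exists f.

existential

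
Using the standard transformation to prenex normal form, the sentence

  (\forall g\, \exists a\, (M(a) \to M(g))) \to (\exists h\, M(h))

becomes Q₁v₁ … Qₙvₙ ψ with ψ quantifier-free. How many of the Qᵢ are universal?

1

Rewrite implications/biconditionals: A → B as ¬A ∨ B.
  \neg (\forall g\, \exists a\, (\neg M(a) \lor M(g))) \lor (\exists h\, M(h))
Push ¬ through the quantifiers and connectives to reach negation normal form:
  (\exists g\, \forall a\, (M(a) \land \neg M(g))) \lor (\exists h\, M(h))
Pull the quantifiers to the front (each side's bound variable is not free in the other side):
  \exists g\, \forall a\, \exists h\, (M(a) \land \neg M(g) \lor M(h))
The prefix is \exists g \forall a \exists h: 1 universal, 2 existential.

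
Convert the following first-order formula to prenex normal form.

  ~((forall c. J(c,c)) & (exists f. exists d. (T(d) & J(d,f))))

Move each ¬ inward, flipping quantifiers it crosses:
  (exists c. ~J(c,c)) | (forall f. forall d. (~T(d) | ~J(d,f)))
All bound variables are already distinct, so no renaming is needed.
Finally move all quantifiers to the prefix:
  exists c. forall f. forall d. (~J(c,c) | ~T(d) | ~J(d,f))

exists c. forall f. forall d. (~J(c,c) | ~T(d) | ~J(d,f))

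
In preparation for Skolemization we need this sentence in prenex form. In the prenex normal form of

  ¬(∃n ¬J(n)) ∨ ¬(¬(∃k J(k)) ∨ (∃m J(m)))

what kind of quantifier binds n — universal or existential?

universal

Push ¬ through the quantifiers and connectives to reach negation normal form:
  (∀n J(n)) ∨ (∃k J(k)) ∧ (∀m ¬J(m))
All bound variables are already distinct, so no renaming is needed.
Pull the quantifiers to the front (each side's bound variable is not free in the other side):
  ∀n ∃k ∀m (J(n) ∨ J(k) ∧ ¬J(m))
The quantifier ∃n sits under an odd number of negations, so it flips to ∀n.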